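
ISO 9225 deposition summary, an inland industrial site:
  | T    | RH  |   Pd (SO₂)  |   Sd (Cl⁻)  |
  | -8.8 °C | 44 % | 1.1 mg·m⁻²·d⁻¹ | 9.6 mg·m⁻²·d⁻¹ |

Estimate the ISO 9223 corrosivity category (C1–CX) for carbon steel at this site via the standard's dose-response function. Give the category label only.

carbon steel: f(T) = +0.150·(T−10) [T≤10 °C] = -2.8200
  sulphur-dioxide contribution → 0.2673 μm/a
  chloride contribution → 1.245 μm/a
  ⇒ r_corr(carbon steel) = 1.513 μm/a
ISO 9223 Table 2 (carbon steel): 1.3 < 1.51 ≤ 25 μm/a ⇒ C2

C2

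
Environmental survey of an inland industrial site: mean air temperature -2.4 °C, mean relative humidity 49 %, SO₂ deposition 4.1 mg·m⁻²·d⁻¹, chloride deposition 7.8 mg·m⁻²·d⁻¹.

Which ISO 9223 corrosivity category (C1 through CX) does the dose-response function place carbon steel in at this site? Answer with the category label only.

C2

carbon steel: temperature factor f = +0.150·(-12.4) = -1.8600
  Pd branch = 1.77·Pd^0.52·e^(0.02·RH+f) = 1.529 μm/a
  Cl⁻ term: 0.102·7.8^0.62·exp(0.033·49+0.04·-2.4) = 1.668
  sum: 1.529 + 1.668 → r_corr = 3.197 μm/a
3.2 μm/a falls in (1.3, 25] for carbon steel → category C2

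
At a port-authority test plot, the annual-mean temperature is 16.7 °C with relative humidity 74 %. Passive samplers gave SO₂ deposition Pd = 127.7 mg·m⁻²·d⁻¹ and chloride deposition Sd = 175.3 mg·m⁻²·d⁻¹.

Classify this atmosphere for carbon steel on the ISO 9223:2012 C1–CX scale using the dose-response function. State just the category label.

carbon steel: temperature factor f = -0.054·(6.7) = -0.3618
  Pd branch = 1.77·Pd^0.52·e^(0.02·RH+f) = 67.42 μm/a
  Sd branch = 0.102·Sd^0.62·e^(0.033·RH+0.04·T) = 56.29 μm/a
  r_corr = 67.42 + 56.29 = 123.7 μm/a
ISO 9223 Table 2 (carbon steel): 80 < 124 ≤ 200 μm/a ⇒ C5

C5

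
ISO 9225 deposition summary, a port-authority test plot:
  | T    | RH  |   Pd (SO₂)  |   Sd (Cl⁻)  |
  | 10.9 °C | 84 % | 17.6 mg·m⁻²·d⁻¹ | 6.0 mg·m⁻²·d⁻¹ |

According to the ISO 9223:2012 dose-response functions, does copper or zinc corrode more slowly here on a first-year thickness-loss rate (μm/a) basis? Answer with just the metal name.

copper

copper: T>10 °C ⇒ hinge -0.080·(10.9−10) = -0.0720
  Pd branch = 0.0053·Pd^0.26·e^(0.059·RH+f) = 1.476 μm/a
  Cl⁻ term: 0.01025·6.0^0.27·exp(0.036·84+0.049·10.9) = 0.5836
  r_corr = 1.476 + 0.5836 = 2.06 μm/a
zinc: f(T) = -0.071·(T−10) [T>10 °C] = -0.0639
  SO₂ term: 0.0129·17.6^0.44·exp(0.046·84-0.0639) = 2.037
  Sd branch = 0.0175·Sd^0.57·e^(0.008·RH+0.085·T) = 0.2403 μm/a
  r_corr = 2.037 + 0.2403 = 2.277 μm/a
Ordering by μm/a: zinc (2.28) > copper (2.06)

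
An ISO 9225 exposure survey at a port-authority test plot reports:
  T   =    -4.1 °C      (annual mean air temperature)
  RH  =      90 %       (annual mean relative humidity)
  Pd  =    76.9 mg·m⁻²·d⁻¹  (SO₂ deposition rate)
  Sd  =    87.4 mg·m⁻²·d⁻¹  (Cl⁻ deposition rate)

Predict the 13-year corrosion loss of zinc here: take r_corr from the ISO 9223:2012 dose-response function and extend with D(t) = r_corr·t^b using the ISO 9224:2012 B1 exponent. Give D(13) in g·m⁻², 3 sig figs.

D(13) = 203 g·m⁻²

zinc: f(T) = +0.038·(T−10) [T≤10 °C] = -0.5358
  SO₂ term: 0.0129·76.9^0.44·exp(0.046·90-0.5358) = 3.204
  Cl⁻ term: 0.0175·87.4^0.57·exp(0.008·90+0.085·-4.1) = 0.3244
  r_corr = 3.204 + 0.3244 = 3.528 μm/a
ISO 9224: D(t) = r_corr · t^b with b = 0.813 (zinc, B1)
  D(13) = 3.528 × 13^0.813 = 3.528 × 8.047 = 28.39 μm
  Mass loss = 28.39 μm × 7.14 g/cm³ = 202.7 g·m⁻²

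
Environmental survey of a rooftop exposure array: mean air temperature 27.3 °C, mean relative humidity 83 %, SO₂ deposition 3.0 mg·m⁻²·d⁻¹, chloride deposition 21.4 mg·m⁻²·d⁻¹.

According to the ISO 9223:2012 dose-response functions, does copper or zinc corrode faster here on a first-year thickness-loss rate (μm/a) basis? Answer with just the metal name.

copper: temperature factor f = -0.080·(17.3) = -1.3840
  SO₂ term: 0.0053·3.0^0.26·exp(0.059·83-1.3840) = 0.2366
  Sd branch = 0.01025·Sd^0.27·e^(0.036·RH+0.049·T) = 1.772 μm/a
  r_corr = 0.2366 + 1.772 = 2.009 μm/a
zinc: T>10 °C ⇒ hinge -0.071·(27.3−10) = -1.2283
  SO₂ term: 0.0129·3.0^0.44·exp(0.046·83-1.2283) = 0.2788
  Sd branch = 0.0175·Sd^0.57·e^(0.008·RH+0.085·T) = 1.984 μm/a
  sum: 0.2788 + 1.984 → r_corr = 2.263 μm/a
Ordering by μm/a: zinc (2.26) > copper (2.01)

zinc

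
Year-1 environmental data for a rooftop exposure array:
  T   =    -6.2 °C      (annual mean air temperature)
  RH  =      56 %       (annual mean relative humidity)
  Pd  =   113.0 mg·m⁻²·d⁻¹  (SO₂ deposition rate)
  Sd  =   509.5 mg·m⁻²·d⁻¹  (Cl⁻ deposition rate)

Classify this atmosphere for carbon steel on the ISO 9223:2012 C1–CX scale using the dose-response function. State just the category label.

carbon steel: temperature factor f = +0.150·(-16.2) = -2.4300
  sulphur-dioxide contribution → 5.58 μm/a
  chloride contribution → 24.09 μm/a
  ⇒ r_corr(carbon steel) = 29.67 μm/a
29.7 μm/a falls in (25, 50] for carbon steel → category C3

C3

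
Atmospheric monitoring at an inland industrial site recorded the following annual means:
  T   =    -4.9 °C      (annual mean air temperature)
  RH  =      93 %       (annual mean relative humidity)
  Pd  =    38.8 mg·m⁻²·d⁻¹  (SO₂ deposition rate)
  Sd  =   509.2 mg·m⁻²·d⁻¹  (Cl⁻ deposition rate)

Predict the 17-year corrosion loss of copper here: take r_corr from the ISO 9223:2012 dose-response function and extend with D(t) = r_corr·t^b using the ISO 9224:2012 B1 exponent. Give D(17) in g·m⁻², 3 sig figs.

D(17) = 103 g·m⁻²

copper: f(T) = +0.126·(T−10) [T≤10 °C] = -1.8774
  Pd branch = 0.0053·Pd^0.26·e^(0.059·RH+f) = 0.507 μm/a
  Sd branch = 0.01025·Sd^0.27·e^(0.036·RH+0.049·T) = 1.234 μm/a
  r_corr = 0.507 + 1.234 = 1.741 μm/a
Power-law: D(17) = r_corr · 17^0.667
  D(17) = 1.741 × 17^0.667 = 1.741 × 6.618 = 11.52 μm
  Mass loss = 11.52 μm × 8.96 g/cm³ = 103.2 g·m⁻²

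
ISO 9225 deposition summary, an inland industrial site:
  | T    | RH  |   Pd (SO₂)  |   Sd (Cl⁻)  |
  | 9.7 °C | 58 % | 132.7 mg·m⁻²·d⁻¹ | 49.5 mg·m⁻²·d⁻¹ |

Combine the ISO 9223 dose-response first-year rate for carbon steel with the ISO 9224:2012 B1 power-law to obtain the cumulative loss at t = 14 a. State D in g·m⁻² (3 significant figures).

D(14) = 2.50e+03 g·m⁻²

carbon steel: T≤10 °C ⇒ hinge +0.150·(9.7−10) = -0.0450
  Pd branch = 1.77·Pd^0.52·e^(0.02·RH+f) = 68.57 μm/a
  Cl⁻ term: 0.102·49.5^0.62·exp(0.033·58+0.04·9.7) = 11.46
  sum: 68.57 + 11.46 → r_corr = 80.02 μm/a
ISO 9224: D(t) = r_corr · t^b with b = 0.523 (carbon steel, B1)
  D(14) = 80.02 × 14^0.523 = 80.02 × 3.976 = 318.1 μm
  Mass loss = 318.1 μm × 7.85 g/cm³ = 2497 g·m⁻²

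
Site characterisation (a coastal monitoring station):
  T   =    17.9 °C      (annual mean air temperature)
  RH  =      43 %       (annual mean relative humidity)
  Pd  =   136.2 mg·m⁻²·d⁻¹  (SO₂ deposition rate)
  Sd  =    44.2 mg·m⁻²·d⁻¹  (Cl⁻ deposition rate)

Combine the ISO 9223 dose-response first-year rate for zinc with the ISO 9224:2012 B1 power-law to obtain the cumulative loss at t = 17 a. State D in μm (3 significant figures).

zinc: T>10 °C ⇒ hinge -0.071·(17.9−10) = -0.5609
  SO₂ term: 0.0129·136.2^0.44·exp(0.046·43-0.5609) = 0.4625
  Cl⁻ term: 0.0175·44.2^0.57·exp(0.008·43+0.085·17.9) = 0.9797
  sum: 0.4625 + 0.9797 → r_corr = 1.442 μm/a
ISO 9224: D(t) = r_corr · t^b with b = 0.813 (zinc, B1)
  D(17) = 1.442 × 17^0.813 = 1.442 × 10.01 = 14.43 μm

D(17) = 14.4 μm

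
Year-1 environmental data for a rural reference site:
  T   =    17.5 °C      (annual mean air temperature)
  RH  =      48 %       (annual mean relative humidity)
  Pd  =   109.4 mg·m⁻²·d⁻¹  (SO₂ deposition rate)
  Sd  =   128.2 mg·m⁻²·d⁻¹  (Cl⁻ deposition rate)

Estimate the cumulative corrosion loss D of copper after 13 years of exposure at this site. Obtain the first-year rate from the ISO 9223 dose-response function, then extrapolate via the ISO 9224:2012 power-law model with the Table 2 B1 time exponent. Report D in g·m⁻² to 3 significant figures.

D(13) = 33.3 g·m⁻²

copper: temperature factor f = -0.080·(7.5) = -0.6000
  Pd branch = 0.0053·Pd^0.26·e^(0.059·RH+f) = 0.1674 μm/a
  Sd branch = 0.01025·Sd^0.27·e^(0.036·RH+0.049·T) = 0.5043 μm/a
  sum: 0.1674 + 0.5043 → r_corr = 0.6717 μm/a
Power-law: D(13) = r_corr · 13^0.667
  D(13) = 0.6717 × 13^0.667 = 0.6717 × 5.534 = 3.717 μm
  Mass loss = 3.717 μm × 8.96 g/cm³ = 33.31 g·m⁻²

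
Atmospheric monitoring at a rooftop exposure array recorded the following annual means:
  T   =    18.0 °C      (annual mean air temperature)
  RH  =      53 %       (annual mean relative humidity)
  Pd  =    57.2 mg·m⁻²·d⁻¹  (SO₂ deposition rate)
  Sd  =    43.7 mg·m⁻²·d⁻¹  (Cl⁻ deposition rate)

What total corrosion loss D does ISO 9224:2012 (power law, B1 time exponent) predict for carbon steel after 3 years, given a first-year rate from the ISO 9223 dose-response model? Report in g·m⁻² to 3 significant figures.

D(3) = 554 g·m⁻²

carbon steel: T>10 °C ⇒ hinge -0.054·(18.0−10) = -0.4320
  SO₂ term: 1.77·57.2^0.52·exp(0.02·53-0.4320) = 27.2
  Sd branch = 0.102·Sd^0.62·e^(0.033·RH+0.04·T) = 12.53 μm/a
  sum: 27.2 + 12.53 → r_corr = 39.73 μm/a
Power-law: D(3) = r_corr · 3^0.523
  D(3) = 39.73 × 3^0.523 = 39.73 × 1.776 = 70.57 μm
  Mass loss = 70.57 μm × 7.85 g/cm³ = 554 g·m⁻²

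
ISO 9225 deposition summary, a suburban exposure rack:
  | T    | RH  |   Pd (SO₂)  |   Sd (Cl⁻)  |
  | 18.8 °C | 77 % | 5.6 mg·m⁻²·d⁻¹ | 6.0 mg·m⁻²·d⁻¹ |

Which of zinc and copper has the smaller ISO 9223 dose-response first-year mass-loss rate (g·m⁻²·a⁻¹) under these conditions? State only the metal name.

zinc

zinc: T>10 °C ⇒ hinge -0.071·(18.8−10) = -0.6248
  Pd branch = 0.0129·Pd^0.44·e^(0.046·RH+f) = 0.509 μm/a
  Cl⁻ term: 0.0175·6.0^0.57·exp(0.008·77+0.085·18.8) = 0.4447
  sum: 0.509 + 0.4447 → r_corr = 0.9537 μm/a
  mass loss = 0.9537 μm/a × 7.14 g/cm³ = 6.81 g·m⁻²·a⁻¹
copper: T>10 °C ⇒ hinge -0.080·(18.8−10) = -0.7040
  Pd branch = 0.0053·Pd^0.26·e^(0.059·RH+f) = 0.3855 μm/a
  Sd branch = 0.01025·Sd^0.27·e^(0.036·RH+0.049·T) = 0.668 μm/a
  r_corr = 0.3855 + 0.668 = 1.054 μm/a
  mass loss = 1.054 μm/a × 8.96 g/cm³ = 9.439 g·m⁻²·a⁻¹
Ordering by g·m⁻²·a⁻¹: copper (9.44) > zinc (6.81)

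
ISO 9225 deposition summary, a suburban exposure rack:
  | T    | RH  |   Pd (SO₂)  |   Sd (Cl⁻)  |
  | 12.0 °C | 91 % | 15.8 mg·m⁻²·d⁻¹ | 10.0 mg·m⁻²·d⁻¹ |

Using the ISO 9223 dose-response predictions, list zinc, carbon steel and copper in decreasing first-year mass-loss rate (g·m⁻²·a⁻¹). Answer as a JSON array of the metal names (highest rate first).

zinc: T>10 °C ⇒ hinge -0.071·(12.0−10) = -0.1420
  Pd branch = 0.0129·Pd^0.44·e^(0.046·RH+f) = 2.479 μm/a
  Cl⁻ term: 0.0175·10.0^0.57·exp(0.008·91+0.085·12.0) = 0.3734
  r_corr = 2.479 + 0.3734 = 2.852 μm/a
  mass loss = 2.852 μm/a × 7.14 g/cm³ = 20.37 g·m⁻²·a⁻¹
carbon steel: f(T) = -0.054·(T−10) [T>10 °C] = -0.1080
  SO₂ term: 1.77·15.8^0.52·exp(0.02·91-0.1080) = 41.19
  Cl⁻ term: 0.102·10.0^0.62·exp(0.033·91+0.04·12.0) = 13.84
  sum: 41.19 + 13.84 → r_corr = 55.03 μm/a
  mass loss = 55.03 μm/a × 7.85 g/cm³ = 432 g·m⁻²·a⁻¹
copper: temperature factor f = -0.080·(2.0) = -0.1600
  Pd branch = 0.0053·Pd^0.26·e^(0.059·RH+f) = 1.987 μm/a
  Sd branch = 0.01025·Sd^0.27·e^(0.036·RH+0.049·T) = 0.9096 μm/a
  sum: 1.987 + 0.9096 → r_corr = 2.896 μm/a
  mass loss = 2.896 μm/a × 8.96 g/cm³ = 25.95 g·m⁻²·a⁻¹
Ordering by g·m⁻²·a⁻¹: carbon steel (432) > copper (26) > zinc (20.4)

["carbon steel", "copper", "zinc"]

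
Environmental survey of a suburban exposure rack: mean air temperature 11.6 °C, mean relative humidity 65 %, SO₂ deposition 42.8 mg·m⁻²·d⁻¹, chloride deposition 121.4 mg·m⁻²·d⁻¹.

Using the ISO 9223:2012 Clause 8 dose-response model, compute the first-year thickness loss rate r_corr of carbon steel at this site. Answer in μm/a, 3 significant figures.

carbon steel: temperature factor f = -0.054·(1.6) = -0.0864
  sulphur-dioxide contribution → 42.01 μm/a
  chloride contribution → 27.16 μm/a
  total first-year rate 69.17 μm/a

r_corr = 69.2 μm/a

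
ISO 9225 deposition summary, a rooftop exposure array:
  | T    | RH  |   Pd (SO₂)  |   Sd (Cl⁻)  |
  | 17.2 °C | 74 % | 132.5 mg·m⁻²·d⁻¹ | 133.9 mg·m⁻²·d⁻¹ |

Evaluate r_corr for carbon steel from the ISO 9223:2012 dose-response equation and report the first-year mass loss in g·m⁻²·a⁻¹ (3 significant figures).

carbon steel: f(T) = -0.054·(T−10) [T>10 °C] = -0.3888
  sulphur-dioxide contribution → 66.9 μm/a
  chloride contribution → 48.59 μm/a
  total first-year rate 115.5 μm/a
Convert to mass loss: 115.5 μm/a × 7.85 g/cm³ = 906.6 g·m⁻²·a⁻¹

r_corr = 907 g·m⁻²·a⁻¹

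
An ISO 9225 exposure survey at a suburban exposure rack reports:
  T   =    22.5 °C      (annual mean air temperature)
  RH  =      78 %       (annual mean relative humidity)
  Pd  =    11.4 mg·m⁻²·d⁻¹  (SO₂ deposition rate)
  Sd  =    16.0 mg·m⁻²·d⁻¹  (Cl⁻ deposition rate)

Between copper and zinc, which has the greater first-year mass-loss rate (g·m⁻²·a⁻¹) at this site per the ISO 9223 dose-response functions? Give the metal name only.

copper

copper: T>10 °C ⇒ hinge -0.080·(22.5−10) = -1.0000
  sulphur-dioxide contribution → 0.3659 μm/a
  chloride contribution → 1.082 μm/a
  ⇒ r_corr(copper) = 1.448 μm/a
  mass loss = 1.448 μm/a × 8.96 g/cm³ = 12.97 g·m⁻²·a⁻¹
zinc: T>10 °C ⇒ hinge -0.071·(22.5−10) = -0.8875
  sulphur-dioxide contribution → 0.5603 μm/a
  chloride contribution → 1.074 μm/a
  ⇒ r_corr(zinc) = 1.634 μm/a
  mass loss = 1.634 μm/a × 7.14 g/cm³ = 11.67 g·m⁻²·a⁻¹
Ordering by g·m⁻²·a⁻¹: copper (13) > zinc (11.7)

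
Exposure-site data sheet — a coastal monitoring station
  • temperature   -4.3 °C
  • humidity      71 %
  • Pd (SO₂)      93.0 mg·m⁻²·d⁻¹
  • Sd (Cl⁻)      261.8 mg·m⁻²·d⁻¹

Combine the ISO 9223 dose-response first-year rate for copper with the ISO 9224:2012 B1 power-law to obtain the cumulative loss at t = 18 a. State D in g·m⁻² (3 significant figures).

D(18) = 41.2 g·m⁻²

copper: T≤10 °C ⇒ hinge +0.126·(-4.3−10) = -1.8018
  sulphur-dioxide contribution → 0.1874 μm/a
  chloride contribution → 0.481 μm/a
  ⇒ r_corr(copper) = 0.6684 μm/a
ISO 9224: D(t) = r_corr · t^b with b = 0.667 (copper, B1)
  D(18) = 0.6684 × 18^0.667 = 0.6684 × 6.875 = 4.595 μm
  Mass loss = 4.595 μm × 8.96 g/cm³ = 41.17 g·m⁻²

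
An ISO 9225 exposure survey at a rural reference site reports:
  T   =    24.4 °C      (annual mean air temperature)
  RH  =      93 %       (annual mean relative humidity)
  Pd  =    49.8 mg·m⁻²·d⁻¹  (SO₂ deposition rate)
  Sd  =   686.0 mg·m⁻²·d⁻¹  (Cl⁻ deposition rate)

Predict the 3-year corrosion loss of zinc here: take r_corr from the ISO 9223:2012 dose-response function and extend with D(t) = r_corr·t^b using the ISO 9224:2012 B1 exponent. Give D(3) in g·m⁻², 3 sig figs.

D(3) = 244 g·m⁻²

zinc: temperature factor f = -0.071·(14.4) = -1.0224
  Pd branch = 0.0129·Pd^0.44·e^(0.046·RH+f) = 1.867 μm/a
  Sd branch = 0.0175·Sd^0.57·e^(0.008·RH+0.085·T) = 12.12 μm/a
  r_corr = 1.867 + 12.12 = 13.99 μm/a
ISO 9224: D(t) = r_corr · t^b with b = 0.813 (zinc, B1)
  D(3) = 13.99 × 3^0.813 = 13.99 × 2.443 = 34.18 μm
  Mass loss = 34.18 μm × 7.14 g/cm³ = 244 g·m⁻²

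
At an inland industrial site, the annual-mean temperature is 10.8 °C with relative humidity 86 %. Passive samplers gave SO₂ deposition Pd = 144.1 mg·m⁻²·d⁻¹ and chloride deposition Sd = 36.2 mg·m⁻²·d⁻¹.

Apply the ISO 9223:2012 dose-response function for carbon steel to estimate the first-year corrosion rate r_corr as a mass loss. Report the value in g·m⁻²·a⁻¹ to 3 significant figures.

carbon steel: f(T) = -0.054·(T−10) [T>10 °C] = -0.0432
  sulphur-dioxide contribution → 125.5 μm/a
  chloride contribution → 24.84 μm/a
  ⇒ r_corr(carbon steel) = 150.4 μm/a
Convert to mass loss: 150.4 μm/a × 7.85 g/cm³ = 1180 g·m⁻²·a⁻¹

r_corr = 1.18e+03 g·m⁻²·a⁻¹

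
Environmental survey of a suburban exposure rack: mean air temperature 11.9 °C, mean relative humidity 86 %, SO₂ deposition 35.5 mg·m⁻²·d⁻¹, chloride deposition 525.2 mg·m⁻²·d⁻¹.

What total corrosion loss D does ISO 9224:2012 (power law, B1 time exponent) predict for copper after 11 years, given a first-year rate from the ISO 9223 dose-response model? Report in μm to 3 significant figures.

D(11) = 20.0 μm

copper: T>10 °C ⇒ hinge -0.080·(11.9−10) = -0.1520
  Pd branch = 0.0053·Pd^0.26·e^(0.059·RH+f) = 1.84 μm/a
  Sd branch = 0.01025·Sd^0.27·e^(0.036·RH+0.049·T) = 2.203 μm/a
  sum: 1.84 + 2.203 → r_corr = 4.044 μm/a
ISO 9224: D(t) = r_corr · t^b with b = 0.667 (copper, B1)
  D(11) = 4.044 × 11^0.667 = 4.044 × 4.95 = 20.02 μm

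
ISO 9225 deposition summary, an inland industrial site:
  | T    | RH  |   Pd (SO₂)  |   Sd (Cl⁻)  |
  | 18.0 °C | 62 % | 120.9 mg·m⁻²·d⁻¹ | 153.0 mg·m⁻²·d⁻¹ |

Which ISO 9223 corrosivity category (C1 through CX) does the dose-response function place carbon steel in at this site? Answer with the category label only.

carbon steel: T>10 °C ⇒ hinge -0.054·(18.0−10) = -0.4320
  sulphur-dioxide contribution → 48.06 μm/a
  chloride contribution → 36.67 μm/a
  ⇒ r_corr(carbon steel) = 84.73 μm/a
ISO 9223 Table 2 (carbon steel): 80 < 84.7 ≤ 200 μm/a ⇒ C5

C5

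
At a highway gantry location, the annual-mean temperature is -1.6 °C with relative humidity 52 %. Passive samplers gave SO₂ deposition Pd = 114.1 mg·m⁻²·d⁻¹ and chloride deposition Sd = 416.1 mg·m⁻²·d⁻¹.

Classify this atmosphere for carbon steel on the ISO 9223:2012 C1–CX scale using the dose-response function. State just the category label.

carbon steel: f(T) = +0.150·(T−10) [T≤10 °C] = -1.7400
  sulphur-dioxide contribution → 10.32 μm/a
  chloride contribution → 22.39 μm/a
  ⇒ r_corr(carbon steel) = 32.71 μm/a
32.7 μm/a falls in (25, 50] for carbon steel → category C3

C3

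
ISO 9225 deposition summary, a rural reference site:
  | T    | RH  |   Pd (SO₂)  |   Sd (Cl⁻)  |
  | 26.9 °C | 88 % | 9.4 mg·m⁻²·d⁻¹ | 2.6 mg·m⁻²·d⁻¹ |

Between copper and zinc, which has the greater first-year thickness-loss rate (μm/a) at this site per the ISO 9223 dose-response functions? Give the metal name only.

copper

copper: temperature factor f = -0.080·(16.9) = -1.3520
  SO₂ term: 0.0053·9.4^0.26·exp(0.059·88-1.3520) = 0.4416
  Sd branch = 0.01025·Sd^0.27·e^(0.036·RH+0.049·T) = 1.178 μm/a
  sum: 0.4416 + 1.178 → r_corr = 1.619 μm/a
zinc: f(T) = -0.071·(T−10) [T>10 °C] = -1.1999
  Pd branch = 0.0129·Pd^0.44·e^(0.046·RH+f) = 0.5966 μm/a
  Sd branch = 0.0175·Sd^0.57·e^(0.008·RH+0.085·T) = 0.6002 μm/a
  sum: 0.5966 + 0.6002 → r_corr = 1.197 μm/a
Ordering by μm/a: copper (1.62) > zinc (1.2)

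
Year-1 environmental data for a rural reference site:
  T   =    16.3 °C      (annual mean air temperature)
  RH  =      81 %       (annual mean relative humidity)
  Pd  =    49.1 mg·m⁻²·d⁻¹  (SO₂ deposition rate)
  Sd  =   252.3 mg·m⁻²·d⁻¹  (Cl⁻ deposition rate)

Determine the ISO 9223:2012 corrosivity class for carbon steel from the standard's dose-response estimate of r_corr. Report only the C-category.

carbon steel: temperature factor f = -0.054·(6.3) = -0.3402
  sulphur-dioxide contribution → 48.21 μm/a
  chloride contribution → 87.46 μm/a
  ⇒ r_corr(carbon steel) = 135.7 μm/a
136 μm/a falls in (80, 200] for carbon steel → category C5

C5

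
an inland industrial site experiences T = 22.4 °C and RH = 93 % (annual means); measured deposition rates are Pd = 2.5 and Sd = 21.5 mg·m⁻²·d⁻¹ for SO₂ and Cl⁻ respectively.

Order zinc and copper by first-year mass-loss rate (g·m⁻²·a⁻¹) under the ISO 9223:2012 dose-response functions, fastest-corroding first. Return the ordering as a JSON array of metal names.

zinc: f(T) = -0.071·(T−10) [T>10 °C] = -0.8804
  sulphur-dioxide contribution → 0.5771 μm/a
  chloride contribution → 1.421 μm/a
  total first-year rate 1.998 μm/a
  mass loss = 1.998 μm/a × 7.14 g/cm³ = 14.27 g·m⁻²·a⁻¹
copper: temperature factor f = -0.080·(12.4) = -0.9920
  sulphur-dioxide contribution → 0.6024 μm/a
  chloride contribution → 2.001 μm/a
  total first-year rate 2.603 μm/a
  mass loss = 2.603 μm/a × 8.96 g/cm³ = 23.32 g·m⁻²·a⁻¹
Ordering by g·m⁻²·a⁻¹: copper (23.3) > zinc (14.3)

["copper", "zinc"]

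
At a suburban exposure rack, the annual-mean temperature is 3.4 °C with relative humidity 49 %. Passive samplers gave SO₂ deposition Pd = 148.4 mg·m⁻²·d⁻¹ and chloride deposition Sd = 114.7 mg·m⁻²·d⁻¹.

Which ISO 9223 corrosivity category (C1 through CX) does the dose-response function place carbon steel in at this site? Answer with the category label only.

C3

carbon steel: T≤10 °C ⇒ hinge +0.150·(3.4−10) = -0.9900
  sulphur-dioxide contribution → 23.59 μm/a
  chloride contribution → 11.14 μm/a
  total first-year rate 34.73 μm/a
ISO 9223 Table 2 (carbon steel): 25 < 34.7 ≤ 50 μm/a ⇒ C3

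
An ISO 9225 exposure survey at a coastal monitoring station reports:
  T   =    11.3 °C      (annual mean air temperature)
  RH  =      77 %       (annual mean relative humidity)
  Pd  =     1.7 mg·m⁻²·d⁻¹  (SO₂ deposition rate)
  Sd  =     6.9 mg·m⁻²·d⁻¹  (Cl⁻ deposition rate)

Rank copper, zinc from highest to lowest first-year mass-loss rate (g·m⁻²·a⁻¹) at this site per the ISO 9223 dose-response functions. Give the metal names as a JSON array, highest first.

copper: temperature factor f = -0.080·(1.3) = -0.1040
  SO₂ term: 0.0053·1.7^0.26·exp(0.059·77-0.1040) = 0.5153
  Cl⁻ term: 0.01025·6.9^0.27·exp(0.036·77+0.049·11.3) = 0.4803
  sum: 0.5153 + 0.4803 → r_corr = 0.9956 μm/a
  mass loss = 0.9956 μm/a × 8.96 g/cm³ = 8.921 g·m⁻²·a⁻¹
zinc: T>10 °C ⇒ hinge -0.071·(11.3−10) = -0.0923
  Pd branch = 0.0129·Pd^0.44·e^(0.046·RH+f) = 0.5131 μm/a
  Cl⁻ term: 0.0175·6.9^0.57·exp(0.008·77+0.085·11.3) = 0.2546
  sum: 0.5131 + 0.2546 → r_corr = 0.7677 μm/a
  mass loss = 0.7677 μm/a × 7.14 g/cm³ = 5.481 g·m⁻²·a⁻¹
Ordering by g·m⁻²·a⁻¹: copper (8.92) > zinc (5.48)

["copper", "zinc"]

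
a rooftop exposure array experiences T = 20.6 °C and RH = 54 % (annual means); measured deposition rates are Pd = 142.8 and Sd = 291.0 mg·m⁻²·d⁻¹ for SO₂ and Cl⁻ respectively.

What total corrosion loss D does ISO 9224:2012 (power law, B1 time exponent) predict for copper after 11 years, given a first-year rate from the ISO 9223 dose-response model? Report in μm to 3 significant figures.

D(11) = 5.49 μm

copper: temperature factor f = -0.080·(10.6) = -0.8480
  sulphur-dioxide contribution → 0.1995 μm/a
  chloride contribution → 0.9091 μm/a
  total first-year rate 1.109 μm/a
ISO 9224: D(t) = r_corr · t^b with b = 0.667 (copper, B1)
  D(11) = 1.109 × 11^0.667 = 1.109 × 4.95 = 5.488 μm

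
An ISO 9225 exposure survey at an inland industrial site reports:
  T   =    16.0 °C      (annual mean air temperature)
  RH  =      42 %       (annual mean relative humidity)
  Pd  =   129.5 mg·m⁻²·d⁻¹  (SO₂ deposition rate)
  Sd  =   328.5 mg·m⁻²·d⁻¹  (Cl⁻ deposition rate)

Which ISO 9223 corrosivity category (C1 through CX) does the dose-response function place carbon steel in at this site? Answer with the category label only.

carbon steel: T>10 °C ⇒ hinge -0.054·(16.0−10) = -0.3240
  SO₂ term: 1.77·129.5^0.52·exp(0.02·42-0.3240) = 37.19
  Cl⁻ term: 0.102·328.5^0.62·exp(0.033·42+0.04·16.0) = 28.1
  r_corr = 37.19 + 28.1 = 65.29 μm/a
65.3 μm/a falls in (50, 80] for carbon steel → category C4

C4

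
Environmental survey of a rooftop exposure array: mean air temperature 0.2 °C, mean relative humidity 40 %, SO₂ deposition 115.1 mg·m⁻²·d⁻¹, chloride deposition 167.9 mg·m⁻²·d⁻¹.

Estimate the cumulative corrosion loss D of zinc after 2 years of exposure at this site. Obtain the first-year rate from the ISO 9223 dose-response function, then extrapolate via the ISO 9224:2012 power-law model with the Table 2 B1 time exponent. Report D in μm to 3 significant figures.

zinc: f(T) = +0.038·(T−10) [T≤10 °C] = -0.3724
  Pd branch = 0.0129·Pd^0.44·e^(0.046·RH+f) = 0.4517 μm/a
  Sd branch = 0.0175·Sd^0.57·e^(0.008·RH+0.085·T) = 0.4546 μm/a
  r_corr = 0.4517 + 0.4546 = 0.9063 μm/a
ISO 9224: D(t) = r_corr · t^b with b = 0.813 (zinc, B1)
  D(2) = 0.9063 × 2^0.813 = 0.9063 × 1.757 = 1.592 μm

D(2) = 1.59 μm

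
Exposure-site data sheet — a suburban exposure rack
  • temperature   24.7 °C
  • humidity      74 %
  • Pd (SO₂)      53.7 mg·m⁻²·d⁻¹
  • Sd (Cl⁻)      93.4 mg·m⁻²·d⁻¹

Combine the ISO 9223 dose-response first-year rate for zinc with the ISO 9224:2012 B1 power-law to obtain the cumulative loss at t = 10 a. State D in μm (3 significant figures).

D(10) = 27.4 μm

zinc: T>10 °C ⇒ hinge -0.071·(24.7−10) = -1.0437
  Pd branch = 0.0129·Pd^0.44·e^(0.046·RH+f) = 0.7886 μm/a
  Sd branch = 0.0175·Sd^0.57·e^(0.008·RH+0.085·T) = 3.428 μm/a
  r_corr = 0.7886 + 3.428 = 4.217 μm/a
ISO 9224: D(t) = r_corr · t^b with b = 0.813 (zinc, B1)
  D(10) = 4.217 × 10^0.813 = 4.217 × 6.501 = 27.41 μm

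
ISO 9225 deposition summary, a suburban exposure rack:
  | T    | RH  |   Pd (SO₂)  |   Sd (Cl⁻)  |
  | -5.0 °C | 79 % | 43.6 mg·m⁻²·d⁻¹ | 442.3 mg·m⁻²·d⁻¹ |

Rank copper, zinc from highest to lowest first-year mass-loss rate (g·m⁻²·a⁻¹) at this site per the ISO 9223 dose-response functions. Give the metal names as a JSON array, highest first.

copper: T≤10 °C ⇒ hinge +0.126·(-5.0−10) = -1.8900
  Pd branch = 0.0053·Pd^0.26·e^(0.059·RH+f) = 0.2259 μm/a
  Cl⁻ term: 0.01025·442.3^0.27·exp(0.036·79+0.049·-5.0) = 0.7142
  sum: 0.2259 + 0.7142 → r_corr = 0.9401 μm/a
  mass loss = 0.9401 μm/a × 8.96 g/cm³ = 8.423 g·m⁻²·a⁻¹
zinc: T≤10 °C ⇒ hinge +0.038·(-5.0−10) = -0.5700
  Pd branch = 0.0129·Pd^0.44·e^(0.046·RH+f) = 1.454 μm/a
  Cl⁻ term: 0.0175·442.3^0.57·exp(0.008·79+0.085·-5.0) = 0.6934
  r_corr = 1.454 + 0.6934 = 2.148 μm/a
  mass loss = 2.148 μm/a × 7.14 g/cm³ = 15.33 g·m⁻²·a⁻¹
Ordering by g·m⁻²·a⁻¹: zinc (15.3) > copper (8.42)

["zinc", "copper"]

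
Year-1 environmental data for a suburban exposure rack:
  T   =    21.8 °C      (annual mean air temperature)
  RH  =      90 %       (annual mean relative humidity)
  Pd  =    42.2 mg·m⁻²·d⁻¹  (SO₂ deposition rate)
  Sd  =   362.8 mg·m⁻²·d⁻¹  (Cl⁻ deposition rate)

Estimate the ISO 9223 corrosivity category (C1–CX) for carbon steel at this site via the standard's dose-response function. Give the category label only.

CX

carbon steel: temperature factor f = -0.054·(11.8) = -0.6372
  Pd branch = 1.77·Pd^0.52·e^(0.02·RH+f) = 39.64 μm/a
  Sd branch = 0.102·Sd^0.62·e^(0.033·RH+0.04·T) = 183.7 μm/a
  r_corr = 39.64 + 183.7 = 223.4 μm/a
223 μm/a falls in (200, 700] for carbon steel → category CX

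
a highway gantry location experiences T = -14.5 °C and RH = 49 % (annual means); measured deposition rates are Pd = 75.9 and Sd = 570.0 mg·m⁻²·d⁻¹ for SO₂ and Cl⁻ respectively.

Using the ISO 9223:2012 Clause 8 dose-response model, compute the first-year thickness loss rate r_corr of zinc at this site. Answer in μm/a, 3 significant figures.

zinc: T≤10 °C ⇒ hinge +0.038·(-14.5−10) = -0.9310
  SO₂ term: 0.0129·75.9^0.44·exp(0.046·49-0.9310) = 0.3254
  Sd branch = 0.0175·Sd^0.57·e^(0.008·RH+0.085·T) = 0.2811 μm/a
  r_corr = 0.3254 + 0.2811 = 0.6065 μm/a

r_corr = 0.607 μm/a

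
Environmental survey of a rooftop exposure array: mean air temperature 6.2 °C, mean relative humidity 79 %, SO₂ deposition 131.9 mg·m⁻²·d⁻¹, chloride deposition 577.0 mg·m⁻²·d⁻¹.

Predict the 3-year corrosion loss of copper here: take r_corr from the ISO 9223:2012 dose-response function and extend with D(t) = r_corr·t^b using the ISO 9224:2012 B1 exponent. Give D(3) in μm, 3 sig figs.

D(3) = 5.34 μm

copper: T≤10 °C ⇒ hinge +0.126·(6.2−10) = -0.4788
  Pd branch = 0.0053·Pd^0.26·e^(0.059·RH+f) = 1.236 μm/a
  Cl⁻ term: 0.01025·577.0^0.27·exp(0.036·79+0.049·6.2) = 1.328
  r_corr = 1.236 + 1.328 = 2.564 μm/a
Long-term exponent b (ISO 9224 Table 2, B1) = 0.667
  D(3) = 2.564 × 3^0.667 = 2.564 × 2.081 = 5.335 μm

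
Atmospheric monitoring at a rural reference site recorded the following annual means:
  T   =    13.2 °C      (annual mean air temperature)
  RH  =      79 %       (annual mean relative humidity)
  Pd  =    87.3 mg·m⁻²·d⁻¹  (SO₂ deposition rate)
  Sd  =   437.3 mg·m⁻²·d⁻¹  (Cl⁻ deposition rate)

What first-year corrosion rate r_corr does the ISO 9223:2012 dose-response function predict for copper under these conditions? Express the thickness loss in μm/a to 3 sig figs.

r_corr = 3.12 μm/a

copper: temperature factor f = -0.080·(3.2) = -0.2560
  Pd branch = 0.0053·Pd^0.26·e^(0.059·RH+f) = 1.387 μm/a
  Sd branch = 0.01025·Sd^0.27·e^(0.036·RH+0.049·T) = 1.737 μm/a
  sum: 1.387 + 1.737 → r_corr = 3.124 μm/a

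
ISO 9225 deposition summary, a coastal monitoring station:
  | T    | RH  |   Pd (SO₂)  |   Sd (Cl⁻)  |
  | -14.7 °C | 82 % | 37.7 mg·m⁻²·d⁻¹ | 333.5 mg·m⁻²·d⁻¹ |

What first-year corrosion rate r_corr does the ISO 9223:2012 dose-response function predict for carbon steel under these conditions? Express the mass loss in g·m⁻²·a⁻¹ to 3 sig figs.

r_corr = 256 g·m⁻²·a⁻¹

carbon steel: T≤10 °C ⇒ hinge +0.150·(-14.7−10) = -3.7050
  SO₂ term: 1.77·37.7^0.52·exp(0.02·82-3.7050) = 1.482
  Sd branch = 0.102·Sd^0.62·e^(0.033·RH+0.04·T) = 31.1 μm/a
  sum: 1.482 + 31.1 → r_corr = 32.58 μm/a
Convert to mass loss: 32.58 μm/a × 7.85 g/cm³ = 255.8 g·m⁻²·a⁻¹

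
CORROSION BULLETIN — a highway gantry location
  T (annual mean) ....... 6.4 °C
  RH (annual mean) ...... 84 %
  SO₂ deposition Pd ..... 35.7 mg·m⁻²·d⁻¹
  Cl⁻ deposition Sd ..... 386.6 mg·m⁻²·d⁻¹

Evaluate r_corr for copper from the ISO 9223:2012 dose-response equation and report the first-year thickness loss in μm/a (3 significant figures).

r_corr = 2.65 μm/a

copper: T≤10 °C ⇒ hinge +0.126·(6.4−10) = -0.4536
  sulphur-dioxide contribution → 1.212 μm/a
  chloride contribution → 1.441 μm/a
  ⇒ r_corr(copper) = 2.653 μm/a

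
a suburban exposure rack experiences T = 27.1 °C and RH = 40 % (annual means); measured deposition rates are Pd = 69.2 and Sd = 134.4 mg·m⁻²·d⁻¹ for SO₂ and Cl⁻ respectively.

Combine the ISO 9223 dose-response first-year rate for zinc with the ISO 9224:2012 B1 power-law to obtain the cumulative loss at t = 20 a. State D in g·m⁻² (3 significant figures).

zinc: temperature factor f = -0.071·(17.1) = -1.2141
  sulphur-dioxide contribution → 0.1556 μm/a
  chloride contribution → 3.941 μm/a
  ⇒ r_corr(zinc) = 4.097 μm/a
Long-term exponent b (ISO 9224 Table 2, B1) = 0.813
  D(20) = 4.097 × 20^0.813 = 4.097 × 11.42 = 46.79 μm
  Mass loss = 46.79 μm × 7.14 g/cm³ = 334.1 g·m⁻²

D(20) = 334 g·m⁻²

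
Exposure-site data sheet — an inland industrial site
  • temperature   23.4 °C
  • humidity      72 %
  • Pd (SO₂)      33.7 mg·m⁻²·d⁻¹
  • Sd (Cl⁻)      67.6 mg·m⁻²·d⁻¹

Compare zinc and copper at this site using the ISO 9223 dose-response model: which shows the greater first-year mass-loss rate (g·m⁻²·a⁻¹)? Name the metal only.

zinc

zinc: T>10 °C ⇒ hinge -0.071·(23.4−10) = -0.9514
  Pd branch = 0.0129·Pd^0.44·e^(0.046·RH+f) = 0.6426 μm/a
  Sd branch = 0.0175·Sd^0.57·e^(0.008·RH+0.085·T) = 2.512 μm/a
  r_corr = 0.6426 + 2.512 = 3.155 μm/a
  mass loss = 3.155 μm/a × 7.14 g/cm³ = 22.53 g·m⁻²·a⁻¹
copper: f(T) = -0.080·(T−10) [T>10 °C] = -1.0720
  Pd branch = 0.0053·Pd^0.26·e^(0.059·RH+f) = 0.3168 μm/a
  Sd branch = 0.01025·Sd^0.27·e^(0.036·RH+0.049·T) = 1.344 μm/a
  sum: 0.3168 + 1.344 → r_corr = 1.661 μm/a
  mass loss = 1.661 μm/a × 8.96 g/cm³ = 14.88 g·m⁻²·a⁻¹
Ordering by g·m⁻²·a⁻¹: zinc (22.5) > copper (14.9)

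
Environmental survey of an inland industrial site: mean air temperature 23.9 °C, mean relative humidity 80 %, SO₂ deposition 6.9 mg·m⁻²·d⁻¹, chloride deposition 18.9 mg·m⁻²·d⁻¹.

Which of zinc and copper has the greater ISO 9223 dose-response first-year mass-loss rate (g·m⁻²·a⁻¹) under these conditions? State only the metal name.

zinc: T>10 °C ⇒ hinge -0.071·(23.9−10) = -0.9869
  Pd branch = 0.0129·Pd^0.44·e^(0.046·RH+f) = 0.4459 μm/a
  Sd branch = 0.0175·Sd^0.57·e^(0.008·RH+0.085·T) = 1.352 μm/a
  sum: 0.4459 + 1.352 → r_corr = 1.798 μm/a
  mass loss = 1.798 μm/a × 7.14 g/cm³ = 12.83 g·m⁻²·a⁻¹
copper: T>10 °C ⇒ hinge -0.080·(23.9−10) = -1.1120
  Pd branch = 0.0053·Pd^0.26·e^(0.059·RH+f) = 0.3231 μm/a
  Cl⁻ term: 0.01025·18.9^0.27·exp(0.036·80+0.049·23.9) = 1.302
  r_corr = 0.3231 + 1.302 = 1.625 μm/a
  mass loss = 1.625 μm/a × 8.96 g/cm³ = 14.56 g·m⁻²·a⁻¹
Ordering by g·m⁻²·a⁻¹: copper (14.6) > zinc (12.8)

copper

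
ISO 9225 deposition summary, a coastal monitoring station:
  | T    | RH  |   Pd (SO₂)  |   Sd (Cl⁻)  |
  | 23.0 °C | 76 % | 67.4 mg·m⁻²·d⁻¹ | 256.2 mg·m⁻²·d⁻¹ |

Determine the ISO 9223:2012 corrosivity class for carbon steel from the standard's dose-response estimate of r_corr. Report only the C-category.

carbon steel: f(T) = -0.054·(T−10) [T>10 °C] = -0.7020
  sulphur-dioxide contribution → 35.82 μm/a
  chloride contribution → 97.88 μm/a
  ⇒ r_corr(carbon steel) = 133.7 μm/a
Category bounds: 80…200 μm/a bracket r_corr ⇒ C5

C5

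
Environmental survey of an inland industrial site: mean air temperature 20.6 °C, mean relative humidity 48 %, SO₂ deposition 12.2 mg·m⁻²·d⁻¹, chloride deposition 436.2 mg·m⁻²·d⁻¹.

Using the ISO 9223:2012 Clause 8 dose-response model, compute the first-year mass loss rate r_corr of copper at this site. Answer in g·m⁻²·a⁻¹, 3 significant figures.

copper: T>10 °C ⇒ hinge -0.080·(20.6−10) = -0.8480
  Pd branch = 0.0053·Pd^0.26·e^(0.059·RH+f) = 0.07385 μm/a
  Cl⁻ term: 0.01025·436.2^0.27·exp(0.036·48+0.049·20.6) = 0.8171
  r_corr = 0.07385 + 0.8171 = 0.891 μm/a
Convert to mass loss: 0.891 μm/a × 8.96 g/cm³ = 7.983 g·m⁻²·a⁻¹

r_corr = 7.98 g·m⁻²·a⁻¹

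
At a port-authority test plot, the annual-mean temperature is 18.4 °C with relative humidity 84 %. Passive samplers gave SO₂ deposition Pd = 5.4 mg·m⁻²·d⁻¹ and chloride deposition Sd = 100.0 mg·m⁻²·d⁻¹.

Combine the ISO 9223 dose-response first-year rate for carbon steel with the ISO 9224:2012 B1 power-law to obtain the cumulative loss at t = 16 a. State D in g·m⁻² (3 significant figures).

carbon steel: temperature factor f = -0.054·(8.4) = -0.4536
  sulphur-dioxide contribution → 14.5 μm/a
  chloride contribution → 59.17 μm/a
  total first-year rate 73.67 μm/a
Power-law: D(16) = r_corr · 16^0.523
  D(16) = 73.67 × 16^0.523 = 73.67 × 4.263 = 314.1 μm
  Mass loss = 314.1 μm × 7.85 g/cm³ = 2466 g·m⁻²

D(16) = 2.47e+03 g·m⁻²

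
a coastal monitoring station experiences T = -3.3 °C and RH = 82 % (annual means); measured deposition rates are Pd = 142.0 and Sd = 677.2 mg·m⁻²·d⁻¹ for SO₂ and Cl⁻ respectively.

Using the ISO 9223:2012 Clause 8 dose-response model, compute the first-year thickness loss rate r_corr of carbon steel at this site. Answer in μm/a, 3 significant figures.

r_corr = 92.5 μm/a

carbon steel: f(T) = +0.150·(T−10) [T≤10 °C] = -1.9950
  Pd branch = 1.77·Pd^0.52·e^(0.02·RH+f) = 16.33 μm/a
  Cl⁻ term: 0.102·677.2^0.62·exp(0.033·82+0.04·-3.3) = 76.12
  sum: 16.33 + 76.12 → r_corr = 92.45 μm/a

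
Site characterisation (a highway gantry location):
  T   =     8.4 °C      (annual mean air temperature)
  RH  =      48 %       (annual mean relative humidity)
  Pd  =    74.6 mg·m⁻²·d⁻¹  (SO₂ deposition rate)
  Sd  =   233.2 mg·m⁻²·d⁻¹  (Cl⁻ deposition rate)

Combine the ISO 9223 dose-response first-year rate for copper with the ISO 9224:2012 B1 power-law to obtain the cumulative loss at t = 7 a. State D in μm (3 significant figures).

copper: f(T) = +0.126·(T−10) [T≤10 °C] = -0.2016
  sulphur-dioxide contribution → 0.2257 μm/a
  chloride contribution → 0.3795 μm/a
  ⇒ r_corr(copper) = 0.6052 μm/a
Power-law: D(7) = r_corr · 7^0.667
  D(7) = 0.6052 × 7^0.667 = 0.6052 × 3.662 = 2.216 μm

D(7) = 2.22 μm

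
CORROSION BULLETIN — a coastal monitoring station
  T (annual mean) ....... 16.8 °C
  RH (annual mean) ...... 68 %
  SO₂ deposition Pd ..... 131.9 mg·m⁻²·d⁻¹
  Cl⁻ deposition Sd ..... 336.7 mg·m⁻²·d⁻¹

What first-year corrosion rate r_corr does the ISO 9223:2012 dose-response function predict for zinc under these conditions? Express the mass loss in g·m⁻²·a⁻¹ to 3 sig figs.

r_corr = 35.9 g·m⁻²·a⁻¹

zinc: temperature factor f = -0.071·(6.8) = -0.4828
  Pd branch = 0.0129·Pd^0.44·e^(0.046·RH+f) = 1.557 μm/a
  Cl⁻ term: 0.0175·336.7^0.57·exp(0.008·68+0.085·16.8) = 3.467
  sum: 1.557 + 3.467 → r_corr = 5.024 μm/a
Convert to mass loss: 5.024 μm/a × 7.14 g/cm³ = 35.87 g·m⁻²·a⁻¹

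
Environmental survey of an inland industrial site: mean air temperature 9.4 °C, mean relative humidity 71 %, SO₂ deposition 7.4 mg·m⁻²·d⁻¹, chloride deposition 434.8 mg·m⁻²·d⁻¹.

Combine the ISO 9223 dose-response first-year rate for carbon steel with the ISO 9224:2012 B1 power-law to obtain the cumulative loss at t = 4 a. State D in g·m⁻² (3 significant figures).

D(4) = 1.39e+03 g·m⁻²

carbon steel: temperature factor f = +0.150·(-0.6) = -0.0900
  SO₂ term: 1.77·7.4^0.52·exp(0.02·71-0.0900) = 18.95
  Sd branch = 0.102·Sd^0.62·e^(0.033·RH+0.04·T) = 66.86 μm/a
  sum: 18.95 + 66.86 → r_corr = 85.81 μm/a
Power-law: D(4) = r_corr · 4^0.523
  D(4) = 85.81 × 4^0.523 = 85.81 × 2.065 = 177.2 μm
  Mass loss = 177.2 μm × 7.85 g/cm³ = 1391 g·m⁻²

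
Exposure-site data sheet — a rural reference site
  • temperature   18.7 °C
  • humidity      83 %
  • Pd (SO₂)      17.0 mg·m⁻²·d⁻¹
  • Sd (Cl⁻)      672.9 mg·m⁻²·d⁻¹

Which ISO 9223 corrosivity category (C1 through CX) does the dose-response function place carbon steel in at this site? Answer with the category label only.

carbon steel: temperature factor f = -0.054·(8.7) = -0.4698
  SO₂ term: 1.77·17.0^0.52·exp(0.02·83-0.4698) = 25.39
  Sd branch = 0.102·Sd^0.62·e^(0.033·RH+0.04·T) = 188.9 μm/a
  r_corr = 25.39 + 188.9 = 214.3 μm/a
Category bounds: 200…700 μm/a bracket r_corr ⇒ CX

CX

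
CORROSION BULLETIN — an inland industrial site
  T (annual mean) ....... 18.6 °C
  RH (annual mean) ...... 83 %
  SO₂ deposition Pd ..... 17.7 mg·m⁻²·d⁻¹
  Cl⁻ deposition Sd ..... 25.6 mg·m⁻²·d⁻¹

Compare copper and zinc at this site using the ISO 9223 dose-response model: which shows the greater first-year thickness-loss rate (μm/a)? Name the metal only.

zinc

copper: temperature factor f = -0.080·(8.6) = -0.6880
  sulphur-dioxide contribution → 0.7528 μm/a
  chloride contribution → 1.215 μm/a
  total first-year rate 1.967 μm/a
zinc: temperature factor f = -0.071·(8.6) = -0.6106
  sulphur-dioxide contribution → 1.129 μm/a
  chloride contribution → 1.049 μm/a
  total first-year rate 2.178 μm/a
Ordering by μm/a: zinc (2.18) > copper (1.97)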